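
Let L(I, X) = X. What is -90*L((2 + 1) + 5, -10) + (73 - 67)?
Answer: 906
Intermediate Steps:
-90*L((2 + 1) + 5, -10) + (73 - 67) = -90*(-10) + (73 - 67) = 900 + 6 = 906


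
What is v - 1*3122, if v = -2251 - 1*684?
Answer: -6057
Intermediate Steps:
v = -2935 (v = -2251 - 684 = -2935)
v - 1*3122 = -2935 - 1*3122 = -2935 - 3122 = -6057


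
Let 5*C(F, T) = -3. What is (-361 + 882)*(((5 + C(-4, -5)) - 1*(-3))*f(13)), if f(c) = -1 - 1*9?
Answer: -38554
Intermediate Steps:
C(F, T) = -⅗ (C(F, T) = (⅕)*(-3) = -⅗)
f(c) = -10 (f(c) = -1 - 9 = -10)
(-361 + 882)*(((5 + C(-4, -5)) - 1*(-3))*f(13)) = (-361 + 882)*(((5 - ⅗) - 1*(-3))*(-10)) = 521*((22/5 + 3)*(-10)) = 521*((37/5)*(-10)) = 521*(-74) = -38554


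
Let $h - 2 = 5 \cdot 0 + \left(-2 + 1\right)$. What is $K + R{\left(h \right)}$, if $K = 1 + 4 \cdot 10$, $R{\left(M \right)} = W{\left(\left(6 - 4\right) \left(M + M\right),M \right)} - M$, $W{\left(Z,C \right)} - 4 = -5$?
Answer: $39$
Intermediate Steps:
$W{\left(Z,C \right)} = -1$ ($W{\left(Z,C \right)} = 4 - 5 = -1$)
$h = 1$ ($h = 2 + \left(5 \cdot 0 + \left(-2 + 1\right)\right) = 2 + \left(0 - 1\right) = 2 - 1 = 1$)
$R{\left(M \right)} = -1 - M$
$K = 41$ ($K = 1 + 40 = 41$)
$K + R{\left(h \right)} = 41 - 2 = 39$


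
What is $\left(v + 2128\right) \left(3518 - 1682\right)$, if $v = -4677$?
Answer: $-4679964$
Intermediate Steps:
$\left(v + 2128\right) \left(3518 - 1682\right) = \left(-4677 + 2128\right) \left(3518 - 1682\right) = \left(-2549\right) 1836 = -4679964$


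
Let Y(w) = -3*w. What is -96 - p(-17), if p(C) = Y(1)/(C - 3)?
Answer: -1923/20 ≈ -96.150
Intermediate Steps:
p(C) = -3/(-3 + C) (p(C) = (-3*1)/(C - 3) = -3/(-3 + C))
-96 - p(-17) = -96 - (-3)/(-3 - 17) = -96 - (-3)/(-20) = -96 - (-3)*(-1)/20 = -96 - 1*3/20 = -96 - 3/20 = -1923/20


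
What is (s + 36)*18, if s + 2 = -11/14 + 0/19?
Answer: 4185/7 ≈ 597.86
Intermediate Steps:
s = -39/14 (s = -2 + (-11/14 + 0/19) = -2 + (-11*1/14 + 0*(1/19)) = -2 + (-11/14 + 0) = -2 - 11/14 = -39/14 ≈ -2.7857)
(s + 36)*18 = (-39/14 + 36)*18 = (465/14)*18 = 4185/7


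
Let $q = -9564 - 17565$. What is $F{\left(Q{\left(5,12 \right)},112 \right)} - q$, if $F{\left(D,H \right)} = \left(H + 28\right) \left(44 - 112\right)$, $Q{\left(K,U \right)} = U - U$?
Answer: $17609$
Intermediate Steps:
$q = -27129$
$Q{\left(K,U \right)} = 0$
$F{\left(D,H \right)} = -1904 - 68 H$ ($F{\left(D,H \right)} = \left(28 + H\right) \left(-68\right) = -1904 - 68 H$)
$F{\left(Q{\left(5,12 \right)},112 \right)} - q = \left(-1904 - 7616\right) - -27129 = \left(-1904 - 7616\right) + 27129 = -9520 + 27129 = 17609$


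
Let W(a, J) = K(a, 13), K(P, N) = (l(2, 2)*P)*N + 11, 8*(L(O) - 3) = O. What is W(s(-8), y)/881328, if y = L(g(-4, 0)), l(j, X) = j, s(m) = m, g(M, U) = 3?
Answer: -197/881328 ≈ -0.00022353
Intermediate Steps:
L(O) = 3 + O/8
y = 27/8 (y = 3 + (⅛)*3 = 3 + 3/8 = 27/8 ≈ 3.3750)
K(P, N) = 11 + 2*N*P (K(P, N) = (2*P)*N + 11 = 2*N*P + 11 = 11 + 2*N*P)
W(a, J) = 11 + 26*a (W(a, J) = 11 + 2*13*a = 11 + 26*a)
W(s(-8), y)/881328 = (11 + 26*(-8))/881328 = (11 - 208)*(1/881328) = -197*1/881328 = -197/881328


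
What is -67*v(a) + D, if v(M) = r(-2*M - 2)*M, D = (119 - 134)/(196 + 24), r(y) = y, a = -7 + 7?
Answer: -3/44 ≈ -0.068182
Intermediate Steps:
a = 0
D = -3/44 (D = -15/220 = -15*1/220 = -3/44 ≈ -0.068182)
v(M) = M*(-2 - 2*M) (v(M) = (-2*M - 2)*M = (-2 - 2*M)*M = M*(-2 - 2*M))
-67*v(a) + D = -(-134)*0*(1 + 0) - 3/44 = -(-134)*0 - 3/44 = -67*0 - 3/44 = 0 - 3/44 = -3/44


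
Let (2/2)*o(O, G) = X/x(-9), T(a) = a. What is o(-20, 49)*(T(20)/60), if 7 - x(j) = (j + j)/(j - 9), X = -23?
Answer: -23/18 ≈ -1.2778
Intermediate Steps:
x(j) = 7 - 2*j/(-9 + j) (x(j) = 7 - (j + j)/(j - 9) = 7 - 2*j/(-9 + j))
o(O, G) = -23/6 (o(O, G) = -23*(-9 - 9)/(-63 + 5*(-9)) = -23*(-18/(-63 - 45)) = -23/((-1/18*(-108))) = -23/6)
o(-20, 49)*(T(20)/60) = -230/(3*60) = -23/6*1/3 = -23/18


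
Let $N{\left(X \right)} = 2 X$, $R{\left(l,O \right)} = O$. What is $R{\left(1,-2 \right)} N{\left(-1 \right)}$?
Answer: $4$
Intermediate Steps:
$R{\left(1,-2 \right)} N{\left(-1 \right)} = - 2 \cdot 2 \left(-1\right) = \left(-2\right) \left(-2\right) = 4$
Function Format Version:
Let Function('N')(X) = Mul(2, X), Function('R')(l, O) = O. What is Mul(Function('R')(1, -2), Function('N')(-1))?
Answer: 4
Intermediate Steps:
Mul(Function('R')(1, -2), Function('N')(-1)) = Mul(-2, Mul(2, -1)) = Mul(-2, -2) = 4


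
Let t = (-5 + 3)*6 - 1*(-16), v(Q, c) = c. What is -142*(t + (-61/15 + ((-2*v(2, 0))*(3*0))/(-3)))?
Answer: 142/15 ≈ 9.4667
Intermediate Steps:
t = 4 (t = -2*6 + 16 = -12 + 16 = 4)
-142*(t + (-61/15 + ((-2*v(2, 0))*(3*0))/(-3))) = -142*(4 + (-61/15 + ((-2*0)*(3*0))/(-3))) = -142*(4 + (-61*1/15 + (0*0)*(-1/3))) = -142*(4 + (-61/15 + 0*(-1/3))) = -142*(4 + (-61/15 + 0)) = -142*(4 - 61/15) = -142*(-1/15) = 142/15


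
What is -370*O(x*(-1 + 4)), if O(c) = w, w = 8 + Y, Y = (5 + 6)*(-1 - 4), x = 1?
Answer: 17390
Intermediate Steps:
Y = -55 (Y = 11*(-5) = -55)
w = -47 (w = 8 - 55 = -47)
O(c) = -47
-370*O(x*(-1 + 4)) = -370*(-47) = 17390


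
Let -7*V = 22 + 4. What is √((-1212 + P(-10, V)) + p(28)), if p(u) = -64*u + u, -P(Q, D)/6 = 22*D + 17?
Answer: I*√126798/7 ≈ 50.87*I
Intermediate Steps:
V = -26/7 (V = -(22 + 4)/7 = -⅐*26 = -26/7 ≈ -3.7143)
P(Q, D) = -102 - 132*D (P(Q, D) = -6*(22*D + 17) = -6*(17 + 22*D) = -102 - 132*D)
p(u) = -63*u
√((-1212 + P(-10, V)) + p(28)) = √((-1212 + (-102 - 132*(-26/7))) - 63*28) = √((-1212 + (-102 + 3432/7)) - 1764) = √((-1212 + 2718/7) - 1764) = √(-5766/7 - 1764) = √(-18114/7) = I*√126798/7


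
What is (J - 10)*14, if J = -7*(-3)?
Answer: 154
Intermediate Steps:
J = 21
(J - 10)*14 = (21 - 10)*14 = 11*14 = 154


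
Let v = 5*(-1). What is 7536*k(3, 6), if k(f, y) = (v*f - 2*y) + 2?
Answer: -188400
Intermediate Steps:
v = -5
k(f, y) = 2 - 5*f - 2*y (k(f, y) = (-5*f - 2*y) + 2 = 2 - 5*f - 2*y)
7536*k(3, 6) = 7536*(2 - 5*3 - 2*6) = 7536*(2 - 15 - 12) = 7536*(-25) = -188400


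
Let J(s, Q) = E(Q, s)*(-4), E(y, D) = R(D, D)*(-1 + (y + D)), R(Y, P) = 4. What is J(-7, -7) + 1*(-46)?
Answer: 194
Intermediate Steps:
E(y, D) = -4 + 4*D + 4*y (E(y, D) = 4*(-1 + (y + D)) = 4*(-1 + (D + y)) = 4*(-1 + D + y) = -4 + 4*D + 4*y)
J(s, Q) = 16 - 16*Q - 16*s (J(s, Q) = (-4 + 4*s + 4*Q)*(-4) = (-4 + 4*Q + 4*s)*(-4) = 16 - 16*Q - 16*s)
J(-7, -7) + 1*(-46) = (16 - 16*(-7) - 16*(-7)) + 1*(-46) = (16 + 112 + 112) - 46 = 240 - 46 = 194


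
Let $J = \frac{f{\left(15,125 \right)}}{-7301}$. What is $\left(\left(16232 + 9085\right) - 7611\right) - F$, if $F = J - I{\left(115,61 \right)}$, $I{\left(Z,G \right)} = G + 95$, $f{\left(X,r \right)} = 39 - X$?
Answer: $\frac{130410486}{7301} \approx 17862.0$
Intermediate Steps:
$I{\left(Z,G \right)} = 95 + G$
$J = - \frac{24}{7301}$ ($J = \frac{39 - 15}{-7301} = \left(39 - 15\right) \left(- \frac{1}{7301}\right) = 24 \left(- \frac{1}{7301}\right) = - \frac{24}{7301} \approx -0.0032872$)
$F = - \frac{1138980}{7301}$ ($F = - \frac{24}{7301} - \left(95 + 61\right) = - \frac{24}{7301} - 156 = - \frac{1138980}{7301} \approx -156.0$)
$\left(\left(16232 + 9085\right) - 7611\right) - F = \left(\left(16232 + 9085\right) - 7611\right) - - \frac{1138980}{7301} = \left(25317 - 7611\right) + \frac{1138980}{7301} = 17706 + \frac{1138980}{7301} = \frac{130410486}{7301}$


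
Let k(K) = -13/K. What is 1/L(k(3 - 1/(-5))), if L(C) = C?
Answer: -16/65 ≈ -0.24615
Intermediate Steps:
1/L(k(3 - 1/(-5))) = 1/(-13/(3 - 1/(-5))) = 1/(-13/(3 - 1*(-⅕))) = 1/(-13/(3 + ⅕)) = 1/(-13/16/5) = 1/(-13*5/16) = 1/(-65/16) = -16/65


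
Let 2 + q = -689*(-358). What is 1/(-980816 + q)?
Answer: -1/734156 ≈ -1.3621e-6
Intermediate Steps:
q = 246660 (q = -2 - 689*(-358) = -2 + 246662 = 246660)
1/(-980816 + q) = 1/(-980816 + 246660) = 1/(-734156) = -1/734156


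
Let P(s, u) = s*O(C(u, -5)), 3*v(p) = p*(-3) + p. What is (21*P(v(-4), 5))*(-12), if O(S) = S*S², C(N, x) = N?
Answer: -84000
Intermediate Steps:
v(p) = -2*p/3 (v(p) = (p*(-3) + p)/3 = (-3*p + p)/3 = (-2*p)/3 = -2*p/3)
O(S) = S³
P(s, u) = s*u³
(21*P(v(-4), 5))*(-12) = (21*(-⅔*(-4)*5³))*(-12) = (21*((8/3)*125))*(-12) = (21*(1000/3))*(-12) = 7000*(-12) = -84000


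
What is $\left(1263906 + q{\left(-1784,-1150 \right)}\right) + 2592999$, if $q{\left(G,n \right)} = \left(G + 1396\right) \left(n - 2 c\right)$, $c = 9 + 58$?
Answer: $4355097$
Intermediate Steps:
$c = 67$
$q{\left(G,n \right)} = \left(-134 + n\right) \left(1396 + G\right)$ ($q{\left(G,n \right)} = \left(G + 1396\right) \left(n - 134\right) = \left(1396 + G\right) \left(n - 134\right) = \left(1396 + G\right) \left(-134 + n\right) = \left(-134 + n\right) \left(1396 + G\right)$)
$\left(1263906 + q{\left(-1784,-1150 \right)}\right) + 2592999 = \left(1263906 - -498192\right) + 2592999 = \left(1263906 + \left(-187064 + 239056 - 1605400 + 2051600\right)\right) + 2592999 = \left(1263906 + 498192\right) + 2592999 = 1762098 + 2592999 = 4355097$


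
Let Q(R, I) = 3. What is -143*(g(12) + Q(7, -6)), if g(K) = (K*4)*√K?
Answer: -429 - 13728*√3 ≈ -24207.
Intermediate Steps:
g(K) = 4*K^(3/2) (g(K) = (4*K)*√K = 4*K^(3/2))
-143*(g(12) + Q(7, -6)) = -143*(4*12^(3/2) + 3) = -143*(4*(24*√3) + 3) = -143*(96*√3 + 3) = -143*(3 + 96*√3) = -429 - 13728*√3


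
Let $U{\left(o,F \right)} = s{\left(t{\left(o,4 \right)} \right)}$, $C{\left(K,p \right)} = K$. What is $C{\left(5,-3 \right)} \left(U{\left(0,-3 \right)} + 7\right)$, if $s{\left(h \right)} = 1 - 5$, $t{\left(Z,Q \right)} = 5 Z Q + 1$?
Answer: $15$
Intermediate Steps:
$t{\left(Z,Q \right)} = 1 + 5 Q Z$ ($t{\left(Z,Q \right)} = 5 Q Z + 1 = 1 + 5 Q Z$)
$s{\left(h \right)} = -4$
$U{\left(o,F \right)} = -4$
$C{\left(5,-3 \right)} \left(U{\left(0,-3 \right)} + 7\right) = 5 \left(-4 + 7\right) = 5 \cdot 3 = 15$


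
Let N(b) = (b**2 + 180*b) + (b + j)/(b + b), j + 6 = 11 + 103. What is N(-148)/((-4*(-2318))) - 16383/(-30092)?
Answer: 86871657/2580870472 ≈ 0.033660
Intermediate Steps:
j = 108 (j = -6 + (11 + 103) = -6 + 114 = 108)
N(b) = b**2 + 180*b + (108 + b)/(2*b) (N(b) = (b**2 + 180*b) + (b + 108)/(b + b) = (b**2 + 180*b) + (108 + b)/((2*b)) = (b**2 + 180*b) + (108 + b)*(1/(2*b)) = (b**2 + 180*b) + (108 + b)/(2*b) = b**2 + 180*b + (108 + b)/(2*b))
N(-148)/((-4*(-2318))) - 16383/(-30092) = (1/2 + (-148)**2 + 54/(-148) + 180*(-148))/((-4*(-2318))) - 16383/(-30092) = (1/2 + 21904 + 54*(-1/148) - 26640)/9272 - 16383*(-1/30092) = (1/2 + 21904 - 27/74 - 26640)*(1/9272) + 16383/30092 = -175227/37*1/9272 + 16383/30092 = -175227/343064 + 16383/30092 = 86871657/2580870472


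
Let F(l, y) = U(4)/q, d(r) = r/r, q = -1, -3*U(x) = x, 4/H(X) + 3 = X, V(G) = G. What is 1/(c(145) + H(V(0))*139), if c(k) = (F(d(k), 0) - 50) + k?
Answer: -1/89 ≈ -0.011236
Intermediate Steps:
H(X) = 4/(-3 + X)
U(x) = -x/3
d(r) = 1
F(l, y) = 4/3 (F(l, y) = -⅓*4/(-1) = -4/3*(-1) = 4/3)
c(k) = -146/3 + k (c(k) = (4/3 - 50) + k = -146/3 + k)
1/(c(145) + H(V(0))*139) = 1/((-146/3 + 145) + (4/(-3 + 0))*139) = 1/(289/3 + (4/(-3))*139) = 1/(289/3 + (4*(-⅓))*139) = 1/(289/3 - 4/3*139) = 1/(289/3 - 556/3) = 1/(-89) = -1/89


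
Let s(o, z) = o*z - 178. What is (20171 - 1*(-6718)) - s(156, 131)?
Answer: 6631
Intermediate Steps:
s(o, z) = -178 + o*z
(20171 - 1*(-6718)) - s(156, 131) = (20171 - 1*(-6718)) - (-178 + 156*131) = (20171 + 6718) - (-178 + 20436) = 26889 - 1*20258 = 26889 - 20258 = 6631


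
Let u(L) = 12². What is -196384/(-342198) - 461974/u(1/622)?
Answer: -4390508321/1368792 ≈ -3207.6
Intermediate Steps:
u(L) = 144
-196384/(-342198) - 461974/u(1/622) = -196384/(-342198) - 461974/144 = -196384*(-1/342198) - 461974*1/144 = 98192/171099 - 230987/72 = -4390508321/1368792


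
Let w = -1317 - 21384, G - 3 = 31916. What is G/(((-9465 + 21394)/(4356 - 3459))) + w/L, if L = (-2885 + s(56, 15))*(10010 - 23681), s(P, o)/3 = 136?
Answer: 46168800738512/19235834583 ≈ 2400.1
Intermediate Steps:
G = 31919 (G = 3 + 31916 = 31919)
s(P, o) = 408 (s(P, o) = 3*136 = 408)
w = -22701
L = 33863067 (L = (-2885 + 408)*(10010 - 23681) = -2477*(-13671) = 33863067)
G/(((-9465 + 21394)/(4356 - 3459))) + w/L = 31919/(((-9465 + 21394)/(4356 - 3459))) - 22701/33863067 = 31919/((11929/897)) - 22701*1/33863067 = 31919/((11929*(1/897))) - 1081/1612527 = 31919/(11929/897) - 1081/1612527 = 31919*(897/11929) - 1081/1612527 = 28631343/11929 - 1081/1612527 = 46168800738512/19235834583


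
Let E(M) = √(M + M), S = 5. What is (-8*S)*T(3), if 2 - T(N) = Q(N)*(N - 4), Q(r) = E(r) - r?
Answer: 40 - 40*√6 ≈ -57.980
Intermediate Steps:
E(M) = √2*√M (E(M) = √(2*M) = √2*√M)
Q(r) = -r + √2*√r (Q(r) = √2*√r - r = -r + √2*√r)
T(N) = 2 - (-4 + N)*(-N + √2*√N) (T(N) = 2 - (-N + √2*√N)*(N - 4) = 2 - (-N + √2*√N)*(-4 + N) = 2 - (-4 + N)*(-N + √2*√N))
(-8*S)*T(3) = (-8*5)*(2 - 4*3 - 1*3*(-1*3 + √2*√3) + 4*√2*√3) = -40*(2 - 12 - 1*3*(-3 + √6) + 4*√6) = -40*(2 - 12 + (9 - 3*√6) + 4*√6) = -40*(-1 + √6) = 40 - 40*√6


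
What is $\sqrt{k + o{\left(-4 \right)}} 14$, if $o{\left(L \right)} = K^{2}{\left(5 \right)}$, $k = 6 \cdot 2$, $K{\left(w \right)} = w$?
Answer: $14 \sqrt{37} \approx 85.159$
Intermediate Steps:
$k = 12$
$o{\left(L \right)} = 25$ ($o{\left(L \right)} = 5^{2} = 25$)
$\sqrt{k + o{\left(-4 \right)}} 14 = \sqrt{12 + 25} \cdot 14 = \sqrt{37} \cdot 14 = 14 \sqrt{37}$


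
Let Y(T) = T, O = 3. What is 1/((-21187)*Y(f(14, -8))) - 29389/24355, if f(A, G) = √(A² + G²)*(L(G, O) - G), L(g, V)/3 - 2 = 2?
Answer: -29389/24355 - √65/55086200 ≈ -1.2067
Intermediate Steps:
L(g, V) = 12 (L(g, V) = 6 + 3*2 = 6 + 6 = 12)
f(A, G) = √(A² + G²)*(12 - G)
1/((-21187)*Y(f(14, -8))) - 29389/24355 = 1/((-21187)*((√(14² + (-8)²)*(12 - 1*(-8))))) - 29389/24355 = -1/((12 + 8)*√(196 + 64))/21187 - 29389*1/24355 = -√65/2600/21187 - 29389/24355 = -√65/55086200 - 29389/24355 = -29389/24355 - √65/55086200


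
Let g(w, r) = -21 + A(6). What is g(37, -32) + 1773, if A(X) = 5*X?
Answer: 1782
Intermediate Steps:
g(w, r) = 9 (g(w, r) = -21 + 5*6 = -21 + 30 = 9)
g(37, -32) + 1773 = 9 + 1773 = 1782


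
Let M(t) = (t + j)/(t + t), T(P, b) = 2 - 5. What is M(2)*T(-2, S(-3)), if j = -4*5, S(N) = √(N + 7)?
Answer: 27/2 ≈ 13.500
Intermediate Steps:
S(N) = √(7 + N)
T(P, b) = -3
j = -20
M(t) = (-20 + t)/(2*t) (M(t) = (t - 20)/(t + t) = (-20 + t)/((2*t)) = (-20 + t)*(1/(2*t)) = (-20 + t)/(2*t))
M(2)*T(-2, S(-3)) = ((½)*(-20 + 2)/2)*(-3) = ((½)*(½)*(-18))*(-3) = -9/2*(-3) = 27/2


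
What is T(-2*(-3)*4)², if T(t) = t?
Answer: 576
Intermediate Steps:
T(-2*(-3)*4)² = (-2*(-3)*4)² = (6*4)² = 24² = 576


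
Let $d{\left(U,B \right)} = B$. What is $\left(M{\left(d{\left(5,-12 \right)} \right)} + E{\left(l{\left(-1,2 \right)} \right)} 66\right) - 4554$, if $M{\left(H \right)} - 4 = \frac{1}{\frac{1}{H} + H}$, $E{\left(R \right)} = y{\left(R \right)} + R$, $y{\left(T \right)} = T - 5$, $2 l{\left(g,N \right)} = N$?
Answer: $- \frac{688472}{145} \approx -4748.1$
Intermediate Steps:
$l{\left(g,N \right)} = \frac{N}{2}$
$y{\left(T \right)} = -5 + T$ ($y{\left(T \right)} = T - 5 = -5 + T$)
$E{\left(R \right)} = -5 + 2 R$ ($E{\left(R \right)} = \left(-5 + R\right) + R = -5 + 2 R$)
$M{\left(H \right)} = 4 + \frac{1}{H + \frac{1}{H}}$ ($M{\left(H \right)} = 4 + \frac{1}{\frac{1}{H} + H} = 4 + \frac{1}{H + \frac{1}{H}}$)
$\left(M{\left(d{\left(5,-12 \right)} \right)} + E{\left(l{\left(-1,2 \right)} \right)} 66\right) - 4554 = \left(\frac{4 - 12 + 4 \left(-12\right)^{2}}{1 + \left(-12\right)^{2}} + \left(-5 + 2 \cdot \frac{1}{2} \cdot 2\right) 66\right) - 4554 = \left(\frac{4 - 12 + 4 \cdot 144}{1 + 144} + \left(-5 + 2 \cdot 1\right) 66\right) - 4554 = \left(\frac{4 - 12 + 576}{145} + \left(-5 + 2\right) 66\right) - 4554 = \left(\frac{1}{145} \cdot 568 - 198\right) - 4554 = \left(\frac{568}{145} - 198\right) - 4554 = - \frac{28142}{145} - 4554 = - \frac{688472}{145}$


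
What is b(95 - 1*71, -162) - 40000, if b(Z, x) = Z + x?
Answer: -40138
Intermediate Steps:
b(95 - 1*71, -162) - 40000 = ((95 - 1*71) - 162) - 40000 = ((95 - 71) - 162) - 40000 = (24 - 162) - 40000 = -138 - 40000 = -40138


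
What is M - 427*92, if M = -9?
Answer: -39293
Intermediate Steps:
M - 427*92 = -9 - 427*92 = -9 - 39284 = -39293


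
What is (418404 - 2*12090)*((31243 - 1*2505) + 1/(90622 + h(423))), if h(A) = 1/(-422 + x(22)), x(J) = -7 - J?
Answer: 154343562425762192/13623507 ≈ 1.1329e+10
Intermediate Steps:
h(A) = -1/451 (h(A) = 1/(-422 + (-7 - 1*22)) = 1/(-422 + (-7 - 22)) = 1/(-422 - 29) = 1/(-451) = -1/451)
(418404 - 2*12090)*((31243 - 1*2505) + 1/(90622 + h(423))) = (418404 - 2*12090)*((31243 - 1*2505) + 1/(90622 - 1/451)) = (418404 - 24180)*((31243 - 2505) + 1/(40870521/451)) = 394224*(28738 + 451/40870521) = 394224*(1174537032949/40870521) = 154343562425762192/13623507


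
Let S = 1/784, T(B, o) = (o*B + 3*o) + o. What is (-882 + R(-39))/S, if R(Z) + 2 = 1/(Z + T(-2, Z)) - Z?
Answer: -77510944/117 ≈ -6.6249e+5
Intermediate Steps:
T(B, o) = 4*o + B*o (T(B, o) = (B*o + 3*o) + o = (3*o + B*o) + o = 4*o + B*o)
S = 1/784 ≈ 0.0012755
R(Z) = -2 - Z + 1/(3*Z) (R(Z) = -2 + (1/(Z + Z*(4 - 2)) - Z) = -2 + (1/(Z + Z*2) - Z) = -2 + (1/(Z + 2*Z) - Z) = -2 + (1/(3*Z) - Z) = -2 + (-Z + 1/(3*Z)) = -2 - Z + 1/(3*Z))
(-882 + R(-39))/S = (-882 + (-2 - 1*(-39) + (⅓)/(-39)))/(1/784) = (-882 + (-2 + 39 + (⅓)*(-1/39)))*784 = (-882 + (-2 + 39 - 1/117))*784 = (-882 + 4328/117)*784 = -98866/117*784 = -77510944/117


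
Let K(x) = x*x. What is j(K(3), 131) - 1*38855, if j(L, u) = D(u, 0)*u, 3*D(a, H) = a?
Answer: -99404/3 ≈ -33135.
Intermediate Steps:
D(a, H) = a/3
K(x) = x**2
j(L, u) = u**2/3 (j(L, u) = (u/3)*u = u**2/3)
j(K(3), 131) - 1*38855 = (1/3)*131**2 - 1*38855 = (1/3)*17161 - 38855 = 17161/3 - 38855 = -99404/3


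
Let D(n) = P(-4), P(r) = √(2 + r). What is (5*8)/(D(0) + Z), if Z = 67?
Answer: 2680/4491 - 40*I*√2/4491 ≈ 0.59675 - 0.012596*I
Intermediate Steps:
D(n) = I*√2 (D(n) = √(2 - 4) = √(-2) = I*√2)
(5*8)/(D(0) + Z) = (5*8)/(I*√2 + 67) = 40/(67 + I*√2)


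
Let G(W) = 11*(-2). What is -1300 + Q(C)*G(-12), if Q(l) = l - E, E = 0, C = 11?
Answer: -1542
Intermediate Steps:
G(W) = -22
Q(l) = l (Q(l) = l - 1*0 = l + 0 = l)
-1300 + Q(C)*G(-12) = -1300 + 11*(-22) = -1300 - 242 = -1542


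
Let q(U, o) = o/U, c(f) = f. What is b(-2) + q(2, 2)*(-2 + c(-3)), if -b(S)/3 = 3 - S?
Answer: -20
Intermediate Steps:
b(S) = -9 + 3*S (b(S) = -3*(3 - S) = -9 + 3*S)
b(-2) + q(2, 2)*(-2 + c(-3)) = (-9 + 3*(-2)) + (2/2)*(-2 - 3) = (-9 - 6) + (2*(½))*(-5) = -15 + 1*(-5) = -15 - 5 = -20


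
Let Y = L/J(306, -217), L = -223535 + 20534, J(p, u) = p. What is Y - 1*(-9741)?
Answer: 925915/102 ≈ 9077.6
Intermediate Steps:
L = -203001
Y = -67667/102 (Y = -203001/306 = -203001*1/306 = -67667/102 ≈ -663.40)
Y - 1*(-9741) = -67667/102 - 1*(-9741) = -67667/102 + 9741 = 925915/102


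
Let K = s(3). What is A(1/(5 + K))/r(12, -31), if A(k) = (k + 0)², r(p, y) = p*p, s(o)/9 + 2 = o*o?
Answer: 1/665856 ≈ 1.5018e-6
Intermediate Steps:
s(o) = -18 + 9*o² (s(o) = -18 + 9*(o*o) = -18 + 9*o²)
K = 63 (K = -18 + 9*3² = -18 + 9*9 = -18 + 81 = 63)
r(p, y) = p²
A(k) = k²
A(1/(5 + K))/r(12, -31) = (1/(5 + 63))²/(12²) = (1/68)²/144 = (1/68)²*(1/144) = (1/4624)*(1/144) = 1/665856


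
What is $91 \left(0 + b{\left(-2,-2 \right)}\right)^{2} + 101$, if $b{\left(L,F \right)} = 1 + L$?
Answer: $192$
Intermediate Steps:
$91 \left(0 + b{\left(-2,-2 \right)}\right)^{2} + 101 = 91 \left(0 + \left(1 - 2\right)\right)^{2} + 101 = 91 \left(0 - 1\right)^{2} + 101 = 91 \left(-1\right)^{2} + 101 = 91 \cdot 1 + 101 = 91 + 101 = 192$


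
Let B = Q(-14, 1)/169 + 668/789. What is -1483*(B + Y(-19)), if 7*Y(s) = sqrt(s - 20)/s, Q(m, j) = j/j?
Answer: -168588923/133341 + 1483*I*sqrt(39)/133 ≈ -1264.3 + 69.634*I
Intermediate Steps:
Q(m, j) = 1
Y(s) = sqrt(-20 + s)/(7*s) (Y(s) = (sqrt(s - 20)/s)/7 = (sqrt(-20 + s)/s)/7 = sqrt(-20 + s)/(7*s))
B = 113681/133341 (B = 1/169 + 668/789 = 113681/133341 ≈ 0.85256)
-1483*(B + Y(-19)) = -1483*(113681/133341 + (1/7)*sqrt(-20 - 19)/(-19)) = -1483*(113681/133341 + (1/7)*(-1/19)*sqrt(-39)) = -1483*(113681/133341 + (1/7)*(-1/19)*(I*sqrt(39))) = -1483*(113681/133341 - I*sqrt(39)/133) = -168588923/133341 + 1483*I*sqrt(39)/133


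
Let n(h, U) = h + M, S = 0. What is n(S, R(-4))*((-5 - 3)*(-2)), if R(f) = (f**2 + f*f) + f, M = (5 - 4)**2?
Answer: 16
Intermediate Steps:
M = 1 (M = 1**2 = 1)
R(f) = f + 2*f**2 (R(f) = (f**2 + f**2) + f = 2*f**2 + f = f + 2*f**2)
n(h, U) = 1 + h (n(h, U) = h + 1 = 1 + h)
n(S, R(-4))*((-5 - 3)*(-2)) = (1 + 0)*((-5 - 3)*(-2)) = 1*(-8*(-2)) = 1*16 = 16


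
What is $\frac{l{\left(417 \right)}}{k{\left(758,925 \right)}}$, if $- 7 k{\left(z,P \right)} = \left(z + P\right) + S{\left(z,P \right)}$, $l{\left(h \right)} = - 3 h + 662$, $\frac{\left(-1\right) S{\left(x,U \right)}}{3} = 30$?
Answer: $\frac{4123}{1593} \approx 2.5882$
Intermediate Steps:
$S{\left(x,U \right)} = -90$ ($S{\left(x,U \right)} = \left(-3\right) 30 = -90$)
$l{\left(h \right)} = 662 - 3 h$
$k{\left(z,P \right)} = \frac{90}{7} - \frac{P}{7} - \frac{z}{7}$ ($k{\left(z,P \right)} = - \frac{\left(z + P\right) - 90}{7} = - \frac{\left(P + z\right) - 90}{7} = - \frac{-90 + P + z}{7} = \frac{90}{7} - \frac{P}{7} - \frac{z}{7}$)
$\frac{l{\left(417 \right)}}{k{\left(758,925 \right)}} = \frac{662 - 1251}{\frac{90}{7} - \frac{925}{7} - \frac{758}{7}} = - \frac{589}{- \frac{1593}{7}} = \left(-589\right) \left(- \frac{7}{1593}\right) = \frac{4123}{1593}$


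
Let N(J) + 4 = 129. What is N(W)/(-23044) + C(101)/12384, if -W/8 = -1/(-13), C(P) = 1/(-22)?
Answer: -8519761/1569572928 ≈ -0.0054281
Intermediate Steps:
C(P) = -1/22
W = -8/13 (W = -8*(-1)/(-13) = -(-8)*(-1)/13 = -8*1/13 = -8/13 ≈ -0.61539)
N(J) = 125 (N(J) = -4 + 129 = 125)
N(W)/(-23044) + C(101)/12384 = 125/(-23044) - 1/22/12384 = 125*(-1/23044) - 1/22*1/12384 = -125/23044 - 1/272448 = -8519761/1569572928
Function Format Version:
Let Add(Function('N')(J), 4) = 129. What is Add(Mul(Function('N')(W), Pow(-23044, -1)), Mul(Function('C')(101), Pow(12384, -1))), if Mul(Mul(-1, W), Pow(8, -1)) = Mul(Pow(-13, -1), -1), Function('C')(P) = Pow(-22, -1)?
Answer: Rational(-8519761, 1569572928) ≈ -0.0054281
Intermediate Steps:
Function('C')(P) = Rational(-1, 22)
W = Rational(-8, 13) (W = Mul(-8, Mul(Pow(-13, -1), -1)) = Mul(-8, Mul(Rational(-1, 13), -1)) = Mul(-8, Rational(1, 13)) = Rational(-8, 13) ≈ -0.61539)
Function('N')(J) = 125 (Function('N')(J) = Add(-4, 129) = 125)
Add(Mul(Function('N')(W), Pow(-23044, -1)), Mul(Function('C')(101), Pow(12384, -1))) = Add(Mul(125, Pow(-23044, -1)), Mul(Rational(-1, 22), Pow(12384, -1))) = Add(Mul(125, Rational(-1, 23044)), Mul(Rational(-1, 22), Rational(1, 12384))) = Add(Rational(-125, 23044), Rational(-1, 272448)) = Rational(-8519761, 1569572928)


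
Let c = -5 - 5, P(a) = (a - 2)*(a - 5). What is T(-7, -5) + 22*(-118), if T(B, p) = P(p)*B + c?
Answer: -3096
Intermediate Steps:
P(a) = (-5 + a)*(-2 + a) (P(a) = (-2 + a)*(-5 + a) = (-5 + a)*(-2 + a))
c = -10
T(B, p) = -10 + B*(10 + p² - 7*p) (T(B, p) = (10 + p² - 7*p)*B - 10 = B*(10 + p² - 7*p) - 10 = -10 + B*(10 + p² - 7*p))
T(-7, -5) + 22*(-118) = (-10 - 7*(10 + (-5)² - 7*(-5))) + 22*(-118) = (-10 - 7*(10 + 25 + 35)) - 2596 = (-10 - 7*70) - 2596 = (-10 - 490) - 2596 = -500 - 2596 = -3096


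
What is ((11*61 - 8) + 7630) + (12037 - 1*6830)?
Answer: 13500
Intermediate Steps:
((11*61 - 8) + 7630) + (12037 - 1*6830) = ((671 - 8) + 7630) + (12037 - 6830) = (663 + 7630) + 5207 = 8293 + 5207 = 13500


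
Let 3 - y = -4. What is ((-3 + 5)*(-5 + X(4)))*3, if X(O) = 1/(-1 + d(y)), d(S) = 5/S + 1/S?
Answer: -72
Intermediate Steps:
y = 7 (y = 3 - 1*(-4) = 3 + 4 = 7)
d(S) = 6/S (d(S) = 5/S + 1/S = 6/S)
X(O) = -7 (X(O) = 1/(-1 + 6/7) = 1/(-1/7) = -7)
((-3 + 5)*(-5 + X(4)))*3 = ((-3 + 5)*(-5 - 7))*3 = (2*(-12))*3 = -24*3 = -72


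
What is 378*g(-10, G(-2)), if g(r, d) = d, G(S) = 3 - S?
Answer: 1890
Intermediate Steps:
378*g(-10, G(-2)) = 378*(3 - 1*(-2)) = 378*(3 + 2) = 378*5 = 1890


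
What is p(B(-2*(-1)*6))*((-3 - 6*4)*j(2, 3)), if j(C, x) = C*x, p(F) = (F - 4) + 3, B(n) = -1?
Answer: 324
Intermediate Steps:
p(F) = -1 + F (p(F) = (-4 + F) + 3 = -1 + F)
p(B(-2*(-1)*6))*((-3 - 6*4)*j(2, 3)) = (-1 - 1)*((-3 - 6*4)*(2*3)) = -2*(-3 - 24)*6 = -(-54)*6 = -2*(-162) = 324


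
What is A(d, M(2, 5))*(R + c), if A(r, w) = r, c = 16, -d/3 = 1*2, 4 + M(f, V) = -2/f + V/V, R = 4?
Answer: -120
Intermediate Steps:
M(f, V) = -3 - 2/f (M(f, V) = -4 + (-2/f + V/V) = -4 + (-2/f + 1) = -4 + (1 - 2/f) = -3 - 2/f)
d = -6 (d = -3*2 = -6)
A(d, M(2, 5))*(R + c) = -6*(4 + 16) = -6*20 = -120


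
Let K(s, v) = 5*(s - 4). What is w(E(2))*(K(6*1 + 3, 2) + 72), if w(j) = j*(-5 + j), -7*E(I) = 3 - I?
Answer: 3492/49 ≈ 71.265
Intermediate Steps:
K(s, v) = -20 + 5*s (K(s, v) = 5*(-4 + s) = -20 + 5*s)
E(I) = -3/7 + I/7 (E(I) = -(3 - I)/7 = -3/7 + I/7)
w(E(2))*(K(6*1 + 3, 2) + 72) = ((-3/7 + (⅐)*2)*(-5 + (-3/7 + (⅐)*2)))*((-20 + 5*(6*1 + 3)) + 72) = ((-3/7 + 2/7)*(-5 + (-3/7 + 2/7)))*((-20 + 5*(6 + 3)) + 72) = (-(-5 - ⅐)/7)*((-20 + 5*9) + 72) = (-⅐*(-36/7))*((-20 + 45) + 72) = 36*(25 + 72)/49 = (36/49)*97 = 3492/49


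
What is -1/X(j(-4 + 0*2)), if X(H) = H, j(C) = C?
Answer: ¼ ≈ 0.25000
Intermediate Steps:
-1/X(j(-4 + 0*2)) = -1/(-4 + 0*2) = -1/(-4 + 0) = -1/(-4) = -1*(-¼) = ¼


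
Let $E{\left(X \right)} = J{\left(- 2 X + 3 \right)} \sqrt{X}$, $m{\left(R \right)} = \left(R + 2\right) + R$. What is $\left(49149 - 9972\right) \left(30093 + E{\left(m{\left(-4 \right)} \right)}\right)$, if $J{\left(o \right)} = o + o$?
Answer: $1178953461 + 1175310 i \sqrt{6} \approx 1.179 \cdot 10^{9} + 2.8789 \cdot 10^{6} i$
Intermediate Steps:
$m{\left(R \right)} = 2 + 2 R$ ($m{\left(R \right)} = \left(2 + R\right) + R = 2 + 2 R$)
$J{\left(o \right)} = 2 o$
$E{\left(X \right)} = \sqrt{X} \left(6 - 4 X\right)$ ($E{\left(X \right)} = 2 \left(- 2 X + 3\right) \sqrt{X} = 2 \left(3 - 2 X\right) \sqrt{X} = \left(6 - 4 X\right) \sqrt{X} = \sqrt{X} \left(6 - 4 X\right)$)
$\left(49149 - 9972\right) \left(30093 + E{\left(m{\left(-4 \right)} \right)}\right) = \left(49149 - 9972\right) \left(30093 + \sqrt{2 + 2 \left(-4\right)} \left(6 - 4 \left(2 + 2 \left(-4\right)\right)\right)\right) = 39177 \left(30093 + \sqrt{2 - 8} \left(6 - 4 \left(2 - 8\right)\right)\right) = 39177 \left(30093 + \sqrt{-6} \left(6 - -24\right)\right) = 39177 \left(30093 + i \sqrt{6} \left(6 + 24\right)\right) = 39177 \left(30093 + i \sqrt{6} \cdot 30\right) = 39177 \left(30093 + 30 i \sqrt{6}\right) = 1178953461 + 1175310 i \sqrt{6}$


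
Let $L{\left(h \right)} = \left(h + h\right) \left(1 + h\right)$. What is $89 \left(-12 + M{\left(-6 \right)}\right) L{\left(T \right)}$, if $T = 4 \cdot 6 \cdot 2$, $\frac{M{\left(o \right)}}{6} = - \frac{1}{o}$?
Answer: $-4605216$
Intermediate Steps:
$M{\left(o \right)} = - \frac{6}{o}$ ($M{\left(o \right)} = 6 \left(- \frac{1}{o}\right) = - \frac{6}{o}$)
$T = 48$ ($T = 24 \cdot 2 = 48$)
$L{\left(h \right)} = 2 h \left(1 + h\right)$
$89 \left(-12 + M{\left(-6 \right)}\right) L{\left(T \right)} = 89 \left(-12 - \frac{6}{-6}\right) 2 \cdot 48 \left(1 + 48\right) = 89 \left(-12 - -1\right) 2 \cdot 48 \cdot 49 = 89 \left(-12 + 1\right) 4704 = 89 \left(\left(-11\right) 4704\right) = 89 \left(-51744\right) = -4605216$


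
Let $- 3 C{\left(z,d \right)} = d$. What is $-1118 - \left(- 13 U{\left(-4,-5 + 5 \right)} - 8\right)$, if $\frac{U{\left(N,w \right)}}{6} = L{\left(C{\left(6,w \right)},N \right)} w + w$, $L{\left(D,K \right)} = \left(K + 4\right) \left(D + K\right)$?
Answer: $-1110$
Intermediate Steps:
$C{\left(z,d \right)} = - \frac{d}{3}$
$L{\left(D,K \right)} = \left(4 + K\right) \left(D + K\right)$
$U{\left(N,w \right)} = 6 w + 6 w \left(N^{2} + 4 N - \frac{4 w}{3} - \frac{N w}{3}\right)$ ($U{\left(N,w \right)} = 6 \left(\left(N^{2} + 4 \left(- \frac{w}{3}\right) + 4 N + - \frac{w}{3} N\right) w + w\right) = 6 \left(\left(N^{2} - \frac{4 w}{3} + 4 N - \frac{N w}{3}\right) w + w\right) = 6 \left(\left(N^{2} + 4 N - \frac{4 w}{3} - \frac{N w}{3}\right) w + w\right) = 6 \left(w \left(N^{2} + 4 N - \frac{4 w}{3} - \frac{N w}{3}\right) + w\right) = 6 \left(w + w \left(N^{2} + 4 N - \frac{4 w}{3} - \frac{N w}{3}\right)\right) = 6 w + 6 w \left(N^{2} + 4 N - \frac{4 w}{3} - \frac{N w}{3}\right)$)
$-1118 - \left(- 13 U{\left(-4,-5 + 5 \right)} - 8\right) = -1118 - \left(- 13 \cdot 2 \left(-5 + 5\right) \left(3 - 4 \left(-5 + 5\right) + 3 \left(-4\right)^{2} + 12 \left(-4\right) - - 4 \left(-5 + 5\right)\right) - 8\right) = -1118 - \left(- 13 \cdot 2 \cdot 0 \left(3 - 0 + 3 \cdot 16 - 48 - \left(-4\right) 0\right) - 8\right) = -1118 - \left(- 13 \cdot 2 \cdot 0 \left(3 + 0 + 48 - 48 + 0\right) - 8\right) = -1118 - \left(- 13 \cdot 2 \cdot 0 \cdot 3 - 8\right) = -1118 - \left(\left(-13\right) 0 - 8\right) = -1118 - \left(0 - 8\right) = -1118 - -8 = -1118 + 8 = -1110$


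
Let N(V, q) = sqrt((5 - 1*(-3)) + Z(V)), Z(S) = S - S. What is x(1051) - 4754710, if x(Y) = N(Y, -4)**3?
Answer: -4754710 + 16*sqrt(2) ≈ -4.7547e+6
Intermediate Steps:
Z(S) = 0
N(V, q) = 2*sqrt(2) (N(V, q) = sqrt((5 - 1*(-3)) + 0) = sqrt((5 + 3) + 0) = sqrt(8 + 0) = sqrt(8) = 2*sqrt(2))
x(Y) = 16*sqrt(2) (x(Y) = (2*sqrt(2))**3 = 16*sqrt(2))
x(1051) - 4754710 = 16*sqrt(2) - 4754710 = -4754710 + 16*sqrt(2)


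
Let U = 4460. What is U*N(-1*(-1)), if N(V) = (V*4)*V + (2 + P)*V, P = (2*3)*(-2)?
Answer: -26760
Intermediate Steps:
P = -12 (P = 6*(-2) = -12)
N(V) = -10*V + 4*V² (N(V) = (V*4)*V + (2 - 12)*V = (4*V)*V - 10*V = 4*V² - 10*V = -10*V + 4*V²)
U*N(-1*(-1)) = 4460*(2*(-1*(-1))*(-5 + 2*(-1*(-1)))) = 4460*(2*1*(-5 + 2*1)) = 4460*(2*1*(-5 + 2)) = 4460*(2*1*(-3)) = 4460*(-6) = -26760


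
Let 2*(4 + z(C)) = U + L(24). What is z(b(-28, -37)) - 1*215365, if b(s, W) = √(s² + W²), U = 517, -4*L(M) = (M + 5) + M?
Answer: -1720937/8 ≈ -2.1512e+5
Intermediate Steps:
L(M) = -5/4 - M/2 (L(M) = -((M + 5) + M)/4 = -((5 + M) + M)/4 = -(5 + 2*M)/4 = -5/4 - M/2)
b(s, W) = √(W² + s²)
z(C) = 1983/8 (z(C) = -4 + (517 + (-5/4 - ½*24))/2 = -4 + (517 + (-5/4 - 12))/2 = -4 + (517 - 53/4)/2 = -4 + (½)*(2015/4) = -4 + 2015/8 = 1983/8)
z(b(-28, -37)) - 1*215365 = 1983/8 - 1*215365 = 1983/8 - 215365 = -1720937/8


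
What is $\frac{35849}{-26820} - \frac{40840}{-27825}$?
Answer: $\frac{260881}{1990044} \approx 0.13109$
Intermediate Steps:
$\frac{35849}{-26820} - \frac{40840}{-27825} = 35849 \left(- \frac{1}{26820}\right) - - \frac{8168}{5565} = - \frac{35849}{26820} + \frac{8168}{5565} = \frac{260881}{1990044}$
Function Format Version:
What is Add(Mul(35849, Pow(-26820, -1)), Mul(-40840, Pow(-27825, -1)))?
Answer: Rational(260881, 1990044) ≈ 0.13109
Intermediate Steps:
Add(Mul(35849, Pow(-26820, -1)), Mul(-40840, Pow(-27825, -1))) = Add(Mul(35849, Rational(-1, 26820)), Mul(-40840, Rational(-1, 27825))) = Add(Rational(-35849, 26820), Rational(8168, 5565)) = Rational(260881, 1990044)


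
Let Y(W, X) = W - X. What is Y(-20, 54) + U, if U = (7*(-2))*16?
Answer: -298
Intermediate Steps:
U = -224 (U = -14*16 = -224)
Y(-20, 54) + U = (-20 - 1*54) - 224 = (-20 - 54) - 224 = -74 - 224 = -298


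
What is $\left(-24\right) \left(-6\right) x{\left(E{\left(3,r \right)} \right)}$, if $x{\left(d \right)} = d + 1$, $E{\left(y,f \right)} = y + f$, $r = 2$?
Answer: $864$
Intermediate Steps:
$E{\left(y,f \right)} = f + y$
$x{\left(d \right)} = 1 + d$
$\left(-24\right) \left(-6\right) x{\left(E{\left(3,r \right)} \right)} = \left(-24\right) \left(-6\right) \left(1 + \left(2 + 3\right)\right) = 144 \left(1 + 5\right) = 144 \cdot 6 = 864$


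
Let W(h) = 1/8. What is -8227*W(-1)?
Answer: -8227/8 ≈ -1028.4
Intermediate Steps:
W(h) = ⅛
-8227*W(-1) = -8227*⅛ = -8227/8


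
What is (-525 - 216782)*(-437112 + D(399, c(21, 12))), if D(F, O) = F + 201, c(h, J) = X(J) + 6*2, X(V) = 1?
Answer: 94857113184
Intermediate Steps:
c(h, J) = 13 (c(h, J) = 1 + 6*2 = 1 + 12 = 13)
D(F, O) = 201 + F
(-525 - 216782)*(-437112 + D(399, c(21, 12))) = (-525 - 216782)*(-437112 + (201 + 399)) = -217307*(-437112 + 600) = -217307*(-436512) = 94857113184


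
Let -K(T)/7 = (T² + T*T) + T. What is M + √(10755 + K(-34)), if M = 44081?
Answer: 44081 + I*√5191 ≈ 44081.0 + 72.049*I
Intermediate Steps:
K(T) = -14*T² - 7*T (K(T) = -7*((T² + T*T) + T) = -7*((T² + T²) + T) = -7*(2*T² + T) = -7*(T + 2*T²) = -14*T² - 7*T)
M + √(10755 + K(-34)) = 44081 + √(10755 - 7*(-34)*(1 + 2*(-34))) = 44081 + √(10755 - 7*(-34)*(1 - 68)) = 44081 + √(10755 - 7*(-34)*(-67)) = 44081 + √(10755 - 15946) = 44081 + √(-5191) = 44081 + I*√5191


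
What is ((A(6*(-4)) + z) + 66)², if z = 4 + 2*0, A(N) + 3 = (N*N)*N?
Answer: 189255049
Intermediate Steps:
A(N) = -3 + N³ (A(N) = -3 + (N*N)*N = -3 + N²*N = -3 + N³)
z = 4 (z = 4 + 0 = 4)
((A(6*(-4)) + z) + 66)² = (((-3 + (6*(-4))³) + 4) + 66)² = (((-3 + (-24)³) + 4) + 66)² = (((-3 - 13824) + 4) + 66)² = ((-13827 + 4) + 66)² = (-13823 + 66)² = (-13757)² = 189255049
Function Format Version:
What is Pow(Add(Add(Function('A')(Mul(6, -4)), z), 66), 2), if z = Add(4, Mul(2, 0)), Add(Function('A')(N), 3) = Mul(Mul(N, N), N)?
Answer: 189255049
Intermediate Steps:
Function('A')(N) = Add(-3, Pow(N, 3)) (Function('A')(N) = Add(-3, Mul(Mul(N, N), N)) = Add(-3, Mul(Pow(N, 2), N)) = Add(-3, Pow(N, 3)))
z = 4 (z = Add(4, 0) = 4)
Pow(Add(Add(Function('A')(Mul(6, -4)), z), 66), 2) = Pow(Add(Add(Add(-3, Pow(Mul(6, -4), 3)), 4), 66), 2) = Pow(Add(Add(Add(-3, Pow(-24, 3)), 4), 66), 2) = Pow(Add(Add(Add(-3, -13824), 4), 66), 2) = Pow(Add(Add(-13827, 4), 66), 2) = Pow(Add(-13823, 66), 2) = Pow(-13757, 2) = 189255049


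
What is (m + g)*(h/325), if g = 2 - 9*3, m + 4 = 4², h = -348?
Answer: 348/25 ≈ 13.920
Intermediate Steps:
m = 12 (m = -4 + 4² = -4 + 16 = 12)
g = -25 (g = 2 - 27 = -25)
(m + g)*(h/325) = (12 - 25)*(-348/325) = -(-4524)/325 = -13*(-348/325) = 348/25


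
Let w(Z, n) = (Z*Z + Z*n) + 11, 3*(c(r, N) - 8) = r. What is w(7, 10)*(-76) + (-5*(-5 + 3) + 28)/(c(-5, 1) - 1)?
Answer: -78983/8 ≈ -9872.9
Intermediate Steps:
c(r, N) = 8 + r/3
w(Z, n) = 11 + Z² + Z*n (w(Z, n) = (Z² + Z*n) + 11 = 11 + Z² + Z*n)
w(7, 10)*(-76) + (-5*(-5 + 3) + 28)/(c(-5, 1) - 1) = (11 + 7² + 7*10)*(-76) + (-5*(-5 + 3) + 28)/((8 + (⅓)*(-5)) - 1) = (11 + 49 + 70)*(-76) + (-5*(-2) + 28)/((8 - 5/3) - 1) = 130*(-76) + (10 + 28)/(19/3 - 1) = -9880 + 38/(16/3) = -9880 + 38*(3/16) = -9880 + 57/8 = -78983/8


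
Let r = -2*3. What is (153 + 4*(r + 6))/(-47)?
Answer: -153/47 ≈ -3.2553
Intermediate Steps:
r = -6
(153 + 4*(r + 6))/(-47) = (153 + 4*(-6 + 6))/(-47) = (153 + 4*0)*(-1/47) = (153 + 0)*(-1/47) = 153*(-1/47) = -153/47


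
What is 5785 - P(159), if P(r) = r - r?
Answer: 5785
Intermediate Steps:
P(r) = 0
5785 - P(159) = 5785 - 1*0 = 5785 + 0 = 5785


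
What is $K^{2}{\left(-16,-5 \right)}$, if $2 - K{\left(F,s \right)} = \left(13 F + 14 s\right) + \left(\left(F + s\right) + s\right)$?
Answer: $93636$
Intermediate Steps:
$K{\left(F,s \right)} = 2 - 16 s - 14 F$ ($K{\left(F,s \right)} = 2 - \left(\left(13 F + 14 s\right) + \left(\left(F + s\right) + s\right)\right) = 2 - \left(\left(13 F + 14 s\right) + \left(F + 2 s\right)\right) = 2 - \left(14 F + 16 s\right) = 2 - 16 s - 14 F$)
$K^{2}{\left(-16,-5 \right)} = \left(2 - -80 - -224\right)^{2} = \left(2 + 80 + 224\right)^{2} = 306^{2} = 93636$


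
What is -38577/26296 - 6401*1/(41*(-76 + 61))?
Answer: 144595841/16172040 ≈ 8.9411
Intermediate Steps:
-38577/26296 - 6401*1/(41*(-76 + 61)) = -38577*1/26296 - 6401/((-15*41)) = -38577/26296 - 6401/(-615) = -38577/26296 - 6401*(-1/615) = -38577/26296 + 6401/615 = 144595841/16172040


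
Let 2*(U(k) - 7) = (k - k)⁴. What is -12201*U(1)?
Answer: -85407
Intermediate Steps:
U(k) = 7 (U(k) = 7 + (k - k)⁴/2 = 7 + (½)*0⁴ = 7 + (½)*0 = 7 + 0 = 7)
-12201*U(1) = -12201*7 = -85407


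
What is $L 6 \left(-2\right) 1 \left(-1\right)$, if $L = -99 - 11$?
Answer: $-1320$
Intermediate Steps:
$L = -110$ ($L = -99 - 11 = -110$)
$L 6 \left(-2\right) 1 \left(-1\right) = - 110 \cdot 6 \left(-2\right) 1 \left(-1\right) = - 110 \left(-12\right) 1 \left(-1\right) = - 110 \left(\left(-12\right) \left(-1\right)\right) = \left(-110\right) 12 = -1320$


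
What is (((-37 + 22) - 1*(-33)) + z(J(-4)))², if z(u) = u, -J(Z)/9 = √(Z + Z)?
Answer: 324*(1 - I*√2)² ≈ -324.0 - 916.41*I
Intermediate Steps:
J(Z) = -9*√2*√Z (J(Z) = -9*√(Z + Z) = -9*√2*√Z)
(((-37 + 22) - 1*(-33)) + z(J(-4)))² = (((-37 + 22) - 1*(-33)) - 9*√2*√(-4))² = ((-15 + 33) - 9*√2*2*I)² = (18 - 18*I*√2)²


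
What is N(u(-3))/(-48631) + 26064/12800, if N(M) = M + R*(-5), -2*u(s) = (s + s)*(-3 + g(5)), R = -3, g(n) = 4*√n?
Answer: 79215099/38904800 - 12*√5/48631 ≈ 2.0356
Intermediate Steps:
u(s) = -s*(-3 + 4*√5) (u(s) = -(s + s)*(-3 + 4*√5)/2 = -2*s*(-3 + 4*√5)/2 = -s*(-3 + 4*√5))
N(M) = 15 + M (N(M) = M - 3*(-5) = M + 15 = 15 + M)
N(u(-3))/(-48631) + 26064/12800 = (15 - 3*(3 - 4*√5))/(-48631) + 26064/12800 = (15 + (-9 + 12*√5))*(-1/48631) + 26064*(1/12800) = (6 + 12*√5)*(-1/48631) + 1629/800 = (-6/48631 - 12*√5/48631) + 1629/800 = 79215099/38904800 - 12*√5/48631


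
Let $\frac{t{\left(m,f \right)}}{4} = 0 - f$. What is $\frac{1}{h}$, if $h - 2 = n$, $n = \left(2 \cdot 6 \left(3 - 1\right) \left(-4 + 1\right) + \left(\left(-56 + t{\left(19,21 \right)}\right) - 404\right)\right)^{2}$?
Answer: $\frac{1}{379458} \approx 2.6353 \cdot 10^{-6}$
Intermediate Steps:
$t{\left(m,f \right)} = - 4 f$ ($t{\left(m,f \right)} = 4 \left(0 - f\right) = 4 \left(- f\right) = - 4 f$)
$n = 379456$ ($n = \left(2 \cdot 6 \left(3 - 1\right) \left(-4 + 1\right) - 544\right)^{2} = \left(12 \cdot 2 \left(-3\right) - 544\right)^{2} = \left(12 \left(-6\right) - 544\right)^{2} = \left(-72 - 544\right)^{2} = \left(-616\right)^{2} = 379456$)
$h = 379458$ ($h = 2 + 379456 = 379458$)
$\frac{1}{h} = \frac{1}{379458}$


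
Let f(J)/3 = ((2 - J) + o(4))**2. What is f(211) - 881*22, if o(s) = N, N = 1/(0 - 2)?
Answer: 449155/4 ≈ 1.1229e+5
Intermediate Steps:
N = -1/2 (N = 1/(-2) = -1/2 ≈ -0.50000)
o(s) = -1/2
f(J) = 3*(3/2 - J)**2 (f(J) = 3*((2 - J) - 1/2)**2 = 3*(3/2 - J)**2)
f(211) - 881*22 = 3*(-3 + 2*211)**2/4 - 881*22 = 3*(-3 + 422)**2/4 - 1*19382 = (3/4)*419**2 - 19382 = (3/4)*175561 - 19382 = 526683/4 - 19382 = 449155/4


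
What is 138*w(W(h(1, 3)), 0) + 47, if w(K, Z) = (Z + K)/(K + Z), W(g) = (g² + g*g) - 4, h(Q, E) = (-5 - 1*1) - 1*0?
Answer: 185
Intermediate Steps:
h(Q, E) = -6 (h(Q, E) = (-5 - 1) + 0 = -6 + 0 = -6)
W(g) = -4 + 2*g² (W(g) = (g² + g²) - 4 = 2*g² - 4 = -4 + 2*g²)
w(K, Z) = 1 (w(K, Z) = (K + Z)/(K + Z) = 1)
138*w(W(h(1, 3)), 0) + 47 = 138*1 + 47 = 138 + 47 = 185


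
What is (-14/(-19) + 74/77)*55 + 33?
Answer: 16809/133 ≈ 126.38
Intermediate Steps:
(-14/(-19) + 74/77)*55 + 33 = (-14*(-1/19) + 74*(1/77))*55 + 33 = (14/19 + 74/77)*55 + 33 = (2484/1463)*55 + 33 = 12420/133 + 33 = 16809/133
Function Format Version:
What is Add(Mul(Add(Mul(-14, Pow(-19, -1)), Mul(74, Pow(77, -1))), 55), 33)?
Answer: Rational(16809, 133) ≈ 126.38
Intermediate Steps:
Add(Mul(Add(Mul(-14, Pow(-19, -1)), Mul(74, Pow(77, -1))), 55), 33) = Add(Mul(Add(Mul(-14, Rational(-1, 19)), Mul(74, Rational(1, 77))), 55), 33) = Add(Mul(Add(Rational(14, 19), Rational(74, 77)), 55), 33) = Add(Mul(Rational(2484, 1463), 55), 33) = Add(Rational(12420, 133), 33) = Rational(16809, 133)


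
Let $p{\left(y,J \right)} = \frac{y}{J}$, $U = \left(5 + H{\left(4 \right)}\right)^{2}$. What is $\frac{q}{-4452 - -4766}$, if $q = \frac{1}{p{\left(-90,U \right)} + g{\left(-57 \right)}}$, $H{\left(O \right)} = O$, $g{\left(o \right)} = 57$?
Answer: $\frac{9}{157942} \approx 5.6983 \cdot 10^{-5}$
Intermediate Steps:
$U = 81$ ($U = \left(5 + 4\right)^{2} = 9^{2} = 81$)
$p{\left(y,J \right)} = \frac{y}{J}$
$q = \frac{9}{503}$ ($q = \frac{1}{- \frac{90}{81} + 57} = \frac{1}{\left(-90\right) \frac{1}{81} + 57} = \frac{1}{- \frac{10}{9} + 57} = \frac{1}{\frac{503}{9}} = \frac{9}{503} \approx 0.017893$)
$\frac{q}{-4452 - -4766} = \frac{9}{503 \left(-4452 - -4766\right)} = \frac{9}{503 \left(-4452 + 4766\right)} = \frac{9}{503 \cdot 314} = \frac{9}{503} \cdot \frac{1}{314} = \frac{9}{157942}$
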